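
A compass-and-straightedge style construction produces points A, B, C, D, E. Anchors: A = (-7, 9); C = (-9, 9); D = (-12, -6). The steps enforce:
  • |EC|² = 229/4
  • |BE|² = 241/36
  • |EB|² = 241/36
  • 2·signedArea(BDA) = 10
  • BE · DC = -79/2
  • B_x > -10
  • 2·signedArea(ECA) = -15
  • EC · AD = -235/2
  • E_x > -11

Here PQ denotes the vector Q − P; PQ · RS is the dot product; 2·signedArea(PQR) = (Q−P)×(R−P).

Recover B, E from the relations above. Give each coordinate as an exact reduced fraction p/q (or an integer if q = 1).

B = (-28/3, 4)
E = (-10, 3/2)

1. E_x = -10  [EC · AD = -235/2 ∩ 2·signedArea(ECA) = -15]
2. E_y = 3/2  [EC · AD = -235/2 ∩ 2·signedArea(ECA) = -15]
   → E = (-10, 3/2)
3. B_x = -28/3  [2·signedArea(BDA) = 10 ∩ BE · DC = -79/2]
4. B_y = 4  [2·signedArea(BDA) = 10 ∩ BE · DC = -79/2]
   → B = (-28/3, 4)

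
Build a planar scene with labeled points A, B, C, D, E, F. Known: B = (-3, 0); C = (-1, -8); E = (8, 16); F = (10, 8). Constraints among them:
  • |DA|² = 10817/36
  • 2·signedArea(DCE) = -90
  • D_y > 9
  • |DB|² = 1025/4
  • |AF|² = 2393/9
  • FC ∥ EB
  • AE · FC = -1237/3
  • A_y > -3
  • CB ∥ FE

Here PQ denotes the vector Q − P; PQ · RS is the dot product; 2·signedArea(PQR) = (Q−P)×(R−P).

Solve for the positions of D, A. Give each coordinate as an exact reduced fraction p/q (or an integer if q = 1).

1. D_x = 19/2  [line -24·x + 9·y + 138 = 0 ∩ |DB|² = 1025/4]
2. D_y = 10  [line -24·x + 9·y + 138 = 0 ∩ |DB|² = 1025/4]
   → D = (19/2, 10)
3. A_x = -7/3  [line 11·x + 16·y + 205/3 = 0 ∩ |DA|² = 10817/36]
4. A_y = -8/3  [line 11·x + 16·y + 205/3 = 0 ∩ |DA|² = 10817/36]
   → A = (-7/3, -8/3)

A = (-7/3, -8/3)
D = (19/2, 10)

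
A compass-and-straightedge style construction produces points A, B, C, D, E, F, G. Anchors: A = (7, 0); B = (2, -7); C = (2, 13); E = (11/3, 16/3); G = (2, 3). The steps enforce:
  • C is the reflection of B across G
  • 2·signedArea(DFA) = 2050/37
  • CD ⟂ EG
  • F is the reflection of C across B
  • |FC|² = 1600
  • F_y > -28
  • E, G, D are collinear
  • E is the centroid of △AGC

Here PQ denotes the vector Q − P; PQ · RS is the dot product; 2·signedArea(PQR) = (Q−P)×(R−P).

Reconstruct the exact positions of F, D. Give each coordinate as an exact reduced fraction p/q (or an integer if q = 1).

1. F_x = 2  [F is the reflection of C across B]
2. F_y = -27  [F is the reflection of C across B]
   → F = (2, -27)
3. D_x = 249/37  [E, G, D are collinear ∩ CD ⟂ EG]
4. D_y = 356/37  [E, G, D are collinear ∩ CD ⟂ EG]
   → D = (249/37, 356/37)

D = (249/37, 356/37)
F = (2, -27)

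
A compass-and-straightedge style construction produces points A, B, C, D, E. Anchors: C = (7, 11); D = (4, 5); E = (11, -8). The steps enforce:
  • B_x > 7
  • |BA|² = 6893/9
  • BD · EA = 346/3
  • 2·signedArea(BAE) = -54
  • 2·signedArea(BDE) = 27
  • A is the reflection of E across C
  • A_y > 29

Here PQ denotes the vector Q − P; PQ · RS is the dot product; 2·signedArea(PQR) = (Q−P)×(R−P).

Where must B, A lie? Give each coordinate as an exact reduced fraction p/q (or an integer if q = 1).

1. A_x = 3  [A is the reflection of E across C]
2. A_y = 30  [A is the reflection of E across C]
   → A = (3, 30)
3. B_x = 22/3  [2·signedArea(BDE) = 27 ∩ BD · EA = 346/3]
4. B_y = 8/3  [2·signedArea(BDE) = 27 ∩ BD · EA = 346/3]
   → B = (22/3, 8/3)

A = (3, 30)
B = (22/3, 8/3)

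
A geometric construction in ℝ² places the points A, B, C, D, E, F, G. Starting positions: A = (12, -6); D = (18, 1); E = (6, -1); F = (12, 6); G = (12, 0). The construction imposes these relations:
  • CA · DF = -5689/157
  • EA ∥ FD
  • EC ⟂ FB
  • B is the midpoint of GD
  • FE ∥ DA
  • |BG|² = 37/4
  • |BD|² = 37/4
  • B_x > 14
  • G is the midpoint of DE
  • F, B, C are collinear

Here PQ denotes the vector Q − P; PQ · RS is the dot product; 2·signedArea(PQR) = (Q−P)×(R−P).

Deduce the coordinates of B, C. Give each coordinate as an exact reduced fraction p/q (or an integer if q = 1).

B = (15, 1/2)
C = (2130/157, 491/157)

1. B_x = 15  [B is the midpoint of GD]
2. B_y = 1/2  [B is the midpoint of GD]
   → B = (15, 1/2)
3. C_x = 2130/157  [F, B, C are collinear ∩ EC ⟂ FB]
4. C_y = 491/157  [F, B, C are collinear ∩ EC ⟂ FB]
   → C = (2130/157, 491/157)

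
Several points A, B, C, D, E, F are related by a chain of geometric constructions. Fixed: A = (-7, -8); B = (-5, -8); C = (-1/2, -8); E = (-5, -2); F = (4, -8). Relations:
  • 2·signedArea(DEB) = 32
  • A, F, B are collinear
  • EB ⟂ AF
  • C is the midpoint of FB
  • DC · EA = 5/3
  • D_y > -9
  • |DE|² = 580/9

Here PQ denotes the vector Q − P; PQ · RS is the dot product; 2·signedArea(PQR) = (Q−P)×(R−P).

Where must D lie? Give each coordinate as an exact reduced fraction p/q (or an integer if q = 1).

1. D_x = 1/3  [DC · EA = 5/3 ∩ 2·signedArea(DEB) = 32]
2. D_y = -8  [DC · EA = 5/3 ∩ 2·signedArea(DEB) = 32]
   → D = (1/3, -8)

D = (1/3, -8)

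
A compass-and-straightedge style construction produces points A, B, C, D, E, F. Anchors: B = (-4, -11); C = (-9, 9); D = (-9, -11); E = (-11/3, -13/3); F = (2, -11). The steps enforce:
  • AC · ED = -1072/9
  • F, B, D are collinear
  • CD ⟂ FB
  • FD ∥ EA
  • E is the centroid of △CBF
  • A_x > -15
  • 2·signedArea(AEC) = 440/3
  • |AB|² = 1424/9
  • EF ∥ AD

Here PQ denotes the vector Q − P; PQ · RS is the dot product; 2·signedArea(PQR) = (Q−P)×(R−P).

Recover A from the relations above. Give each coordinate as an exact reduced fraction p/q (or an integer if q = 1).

A = (-44/3, -13/3)

1. A_x = -44/3  [EF ∥ AD ∩ FD ∥ EA]
2. A_y = -13/3  [EF ∥ AD ∩ FD ∥ EA]
   → A = (-44/3, -13/3)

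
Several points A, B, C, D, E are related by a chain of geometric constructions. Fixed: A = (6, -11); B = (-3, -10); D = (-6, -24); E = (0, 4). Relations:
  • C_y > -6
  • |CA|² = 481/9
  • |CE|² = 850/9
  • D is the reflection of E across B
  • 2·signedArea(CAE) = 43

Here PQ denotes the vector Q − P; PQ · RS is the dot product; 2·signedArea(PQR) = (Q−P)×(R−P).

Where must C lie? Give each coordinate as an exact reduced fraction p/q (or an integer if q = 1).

1. C_x = 1  [line -15·x + -6·y + -19 = 0 ∩ |CA|² = 481/9]
2. C_y = -17/3  [line -15·x + -6·y + -19 = 0 ∩ |CA|² = 481/9]
   → C = (1, -17/3)

C = (1, -17/3)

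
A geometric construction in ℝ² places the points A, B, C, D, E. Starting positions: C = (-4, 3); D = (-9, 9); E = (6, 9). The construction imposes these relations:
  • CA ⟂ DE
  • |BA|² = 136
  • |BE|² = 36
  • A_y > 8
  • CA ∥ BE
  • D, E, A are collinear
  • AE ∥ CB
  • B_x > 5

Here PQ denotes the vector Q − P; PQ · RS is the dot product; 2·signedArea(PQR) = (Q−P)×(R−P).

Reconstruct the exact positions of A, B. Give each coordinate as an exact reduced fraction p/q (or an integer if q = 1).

1. A_x = -4  [D, E, A are collinear ∩ CA ⟂ DE]
2. A_y = 9  [D, E, A are collinear ∩ CA ⟂ DE]
   → A = (-4, 9)
3. B_x = 6  [CA ∥ BE ∩ AE ∥ CB]
4. B_y = 3  [CA ∥ BE ∩ AE ∥ CB]
   → B = (6, 3)

A = (-4, 9)
B = (6, 3)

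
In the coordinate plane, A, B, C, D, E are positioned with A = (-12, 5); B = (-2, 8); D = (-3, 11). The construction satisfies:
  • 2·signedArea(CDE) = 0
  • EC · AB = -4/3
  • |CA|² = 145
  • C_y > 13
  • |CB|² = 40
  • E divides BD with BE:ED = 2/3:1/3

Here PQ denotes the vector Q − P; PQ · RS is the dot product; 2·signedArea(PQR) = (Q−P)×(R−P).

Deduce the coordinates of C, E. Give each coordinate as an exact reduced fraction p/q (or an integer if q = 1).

1. E_x = -8/3  [E divides BD with BE:ED = 2/3:1/3]
2. E_y = 10  [E divides BD with BE:ED = 2/3:1/3]
   → E = (-8/3, 10)
3. C_x = -4  [2·signedArea(CDE) = 0 ∩ EC · AB = -4/3]
4. C_y = 14  [2·signedArea(CDE) = 0 ∩ EC · AB = -4/3]
   → C = (-4, 14)

C = (-4, 14)
E = (-8/3, 10)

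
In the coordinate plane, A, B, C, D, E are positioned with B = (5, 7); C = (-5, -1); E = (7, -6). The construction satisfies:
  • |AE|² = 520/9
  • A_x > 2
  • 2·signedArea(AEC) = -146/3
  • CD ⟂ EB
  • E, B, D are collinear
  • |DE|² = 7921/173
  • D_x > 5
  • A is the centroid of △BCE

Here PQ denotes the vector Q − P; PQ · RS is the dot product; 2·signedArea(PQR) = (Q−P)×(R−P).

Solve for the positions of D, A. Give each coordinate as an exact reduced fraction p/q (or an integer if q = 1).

A = (7/3, 0)
D = (1033/173, 119/173)

1. D_x = 1033/173  [E, B, D are collinear ∩ CD ⟂ EB]
2. D_y = 119/173  [E, B, D are collinear ∩ CD ⟂ EB]
   → D = (1033/173, 119/173)
3. A_x = 7/3  [A is the centroid of △BCE]
4. A_y = 0  [A is the centroid of △BCE]
   → A = (7/3, 0)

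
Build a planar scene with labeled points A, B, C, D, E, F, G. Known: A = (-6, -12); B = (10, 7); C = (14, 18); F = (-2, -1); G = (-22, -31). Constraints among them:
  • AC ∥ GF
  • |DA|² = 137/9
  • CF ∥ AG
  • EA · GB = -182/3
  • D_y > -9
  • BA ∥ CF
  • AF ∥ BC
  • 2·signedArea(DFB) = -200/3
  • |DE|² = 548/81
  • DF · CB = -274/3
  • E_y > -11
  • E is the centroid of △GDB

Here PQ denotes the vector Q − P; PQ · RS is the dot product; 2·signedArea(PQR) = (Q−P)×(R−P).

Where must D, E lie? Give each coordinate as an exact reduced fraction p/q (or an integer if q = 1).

1. D_x = -14/3  [DF · CB = -274/3 ∩ 2·signedArea(DFB) = -200/3]
2. D_y = -25/3  [DF · CB = -274/3 ∩ 2·signedArea(DFB) = -200/3]
   → D = (-14/3, -25/3)
3. E_x = -50/9  [E is the centroid of △GDB]
4. E_y = -97/9  [E is the centroid of △GDB]
   → E = (-50/9, -97/9)

D = (-14/3, -25/3)
E = (-50/9, -97/9)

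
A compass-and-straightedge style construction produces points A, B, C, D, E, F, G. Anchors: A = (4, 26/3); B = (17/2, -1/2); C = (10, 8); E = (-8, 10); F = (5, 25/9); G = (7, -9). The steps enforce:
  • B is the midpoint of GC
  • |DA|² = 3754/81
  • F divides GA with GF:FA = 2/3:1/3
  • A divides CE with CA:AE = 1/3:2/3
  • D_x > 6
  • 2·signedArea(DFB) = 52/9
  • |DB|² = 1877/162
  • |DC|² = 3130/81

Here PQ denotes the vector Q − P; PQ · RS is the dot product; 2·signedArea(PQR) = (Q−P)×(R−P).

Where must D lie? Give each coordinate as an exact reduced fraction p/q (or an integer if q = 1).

1. D_x = 7  [line 59/18·x + 7/2·y + -287/9 = 0 ∩ |DC|² = 3130/81]
2. D_y = 23/9  [line 59/18·x + 7/2·y + -287/9 = 0 ∩ |DC|² = 3130/81]
   → D = (7, 23/9)

D = (7, 23/9)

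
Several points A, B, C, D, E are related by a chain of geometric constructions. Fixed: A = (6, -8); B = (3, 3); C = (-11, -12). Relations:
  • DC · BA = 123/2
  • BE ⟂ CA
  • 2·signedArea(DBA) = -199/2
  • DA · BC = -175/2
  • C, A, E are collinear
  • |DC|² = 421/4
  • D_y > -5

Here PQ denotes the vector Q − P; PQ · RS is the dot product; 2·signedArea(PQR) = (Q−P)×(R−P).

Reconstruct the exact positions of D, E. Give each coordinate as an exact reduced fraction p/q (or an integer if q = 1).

1. D_x = -4  [DC · BA = 123/2 ∩ 2·signedArea(DBA) = -199/2]
2. D_y = -9/2  [DC · BA = 123/2 ∩ 2·signedArea(DBA) = -199/2]
   → D = (-4, -9/2)
3. E_x = 1711/305  [C, A, E are collinear ∩ BE ⟂ CA]
4. E_y = -2468/305  [C, A, E are collinear ∩ BE ⟂ CA]
   → E = (1711/305, -2468/305)

D = (-4, -9/2)
E = (1711/305, -2468/305)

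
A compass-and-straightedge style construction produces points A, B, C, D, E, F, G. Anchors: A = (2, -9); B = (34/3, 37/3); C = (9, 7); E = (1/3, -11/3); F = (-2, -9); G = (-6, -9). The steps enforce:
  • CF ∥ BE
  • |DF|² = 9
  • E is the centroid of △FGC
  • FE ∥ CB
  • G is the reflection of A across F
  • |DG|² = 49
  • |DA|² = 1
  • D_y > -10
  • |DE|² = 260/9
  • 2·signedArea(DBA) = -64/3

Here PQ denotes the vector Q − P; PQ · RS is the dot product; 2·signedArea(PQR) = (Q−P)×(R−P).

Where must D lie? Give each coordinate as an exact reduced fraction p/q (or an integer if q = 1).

1. D_x = 1  [line 64/3·x + -28/3·y + -316/3 = 0 ∩ |DF|² = 9]
2. D_y = -9  [line 64/3·x + -28/3·y + -316/3 = 0 ∩ |DF|² = 9]
   → D = (1, -9)

D = (1, -9)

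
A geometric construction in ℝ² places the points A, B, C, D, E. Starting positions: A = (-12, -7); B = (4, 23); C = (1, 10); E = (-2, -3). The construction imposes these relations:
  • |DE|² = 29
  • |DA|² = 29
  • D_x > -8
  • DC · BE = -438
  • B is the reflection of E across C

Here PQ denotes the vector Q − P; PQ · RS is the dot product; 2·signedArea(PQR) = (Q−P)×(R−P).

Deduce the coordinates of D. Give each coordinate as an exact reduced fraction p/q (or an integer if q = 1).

D = (-7, -5)

1. D_x = -7  [line 6·x + 26·y + 172 = 0 ∩ |DA|² = 29]
2. D_y = -5  [line 6·x + 26·y + 172 = 0 ∩ |DA|² = 29]
   → D = (-7, -5)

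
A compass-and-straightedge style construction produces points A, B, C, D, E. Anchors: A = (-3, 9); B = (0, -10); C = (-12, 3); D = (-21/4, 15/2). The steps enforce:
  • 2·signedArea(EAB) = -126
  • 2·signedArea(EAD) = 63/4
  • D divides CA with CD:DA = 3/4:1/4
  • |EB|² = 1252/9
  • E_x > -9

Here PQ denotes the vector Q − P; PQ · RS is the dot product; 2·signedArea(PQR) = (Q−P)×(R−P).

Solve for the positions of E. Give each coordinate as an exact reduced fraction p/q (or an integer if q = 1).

1. E_x = -8  [2·signedArea(EAB) = -126 ∩ 2·signedArea(EAD) = 63/4]
2. E_y = -4/3  [2·signedArea(EAB) = -126 ∩ 2·signedArea(EAD) = 63/4]
   → E = (-8, -4/3)

E = (-8, -4/3)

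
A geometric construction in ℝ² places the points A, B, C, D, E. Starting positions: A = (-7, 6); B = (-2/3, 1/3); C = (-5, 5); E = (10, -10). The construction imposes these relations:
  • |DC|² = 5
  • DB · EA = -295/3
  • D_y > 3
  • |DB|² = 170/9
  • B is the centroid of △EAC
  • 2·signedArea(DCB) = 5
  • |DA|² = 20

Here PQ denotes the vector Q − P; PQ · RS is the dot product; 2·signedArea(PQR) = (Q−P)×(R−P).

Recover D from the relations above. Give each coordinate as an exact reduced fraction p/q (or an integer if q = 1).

D = (-3, 4)

1. D_x = -3  [DB · EA = -295/3 ∩ 2·signedArea(DCB) = 5]
2. D_y = 4  [DB · EA = -295/3 ∩ 2·signedArea(DCB) = 5]
   → D = (-3, 4)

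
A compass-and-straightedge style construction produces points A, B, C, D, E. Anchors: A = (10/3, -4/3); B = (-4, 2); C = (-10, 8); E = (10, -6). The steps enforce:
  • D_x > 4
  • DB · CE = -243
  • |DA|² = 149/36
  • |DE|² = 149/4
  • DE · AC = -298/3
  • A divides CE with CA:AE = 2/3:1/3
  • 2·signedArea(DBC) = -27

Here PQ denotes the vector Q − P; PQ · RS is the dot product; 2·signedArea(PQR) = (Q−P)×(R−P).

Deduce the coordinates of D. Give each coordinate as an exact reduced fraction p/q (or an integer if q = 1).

D = (5, -5/2)

1. D_x = 5  [DE · AC = -298/3 ∩ 2·signedArea(DBC) = -27]
2. D_y = -5/2  [DE · AC = -298/3 ∩ 2·signedArea(DBC) = -27]
   → D = (5, -5/2)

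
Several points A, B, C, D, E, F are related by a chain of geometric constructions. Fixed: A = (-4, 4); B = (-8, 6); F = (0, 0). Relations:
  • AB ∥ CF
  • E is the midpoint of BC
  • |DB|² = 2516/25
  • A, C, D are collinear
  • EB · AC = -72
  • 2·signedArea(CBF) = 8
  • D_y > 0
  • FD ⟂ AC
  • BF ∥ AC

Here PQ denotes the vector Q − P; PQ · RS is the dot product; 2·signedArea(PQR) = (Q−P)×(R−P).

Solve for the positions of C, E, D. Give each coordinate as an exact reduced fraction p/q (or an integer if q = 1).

1. C_x = 4  [AB ∥ CF ∩ BF ∥ AC]
2. C_y = -2  [AB ∥ CF ∩ BF ∥ AC]
   → C = (4, -2)
3. E_x = -2  [E is the midpoint of BC]
4. E_y = 2  [E is the midpoint of BC]
   → E = (-2, 2)
5. D_x = 12/25  [A, C, D are collinear ∩ FD ⟂ AC]
6. D_y = 16/25  [A, C, D are collinear ∩ FD ⟂ AC]
   → D = (12/25, 16/25)

C = (4, -2)
D = (12/25, 16/25)
E = (-2, 2)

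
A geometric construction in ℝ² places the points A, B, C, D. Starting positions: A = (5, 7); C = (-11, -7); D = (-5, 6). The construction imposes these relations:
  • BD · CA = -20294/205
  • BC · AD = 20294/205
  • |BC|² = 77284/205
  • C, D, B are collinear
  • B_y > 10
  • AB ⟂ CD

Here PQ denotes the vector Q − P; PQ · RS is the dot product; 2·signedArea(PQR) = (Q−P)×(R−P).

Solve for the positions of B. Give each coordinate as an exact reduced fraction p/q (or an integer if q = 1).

B = (-587/205, 2179/205)

1. B_x = -587/205  [C, D, B are collinear ∩ AB ⟂ CD]
2. B_y = 2179/205  [C, D, B are collinear ∩ AB ⟂ CD]
   → B = (-587/205, 2179/205)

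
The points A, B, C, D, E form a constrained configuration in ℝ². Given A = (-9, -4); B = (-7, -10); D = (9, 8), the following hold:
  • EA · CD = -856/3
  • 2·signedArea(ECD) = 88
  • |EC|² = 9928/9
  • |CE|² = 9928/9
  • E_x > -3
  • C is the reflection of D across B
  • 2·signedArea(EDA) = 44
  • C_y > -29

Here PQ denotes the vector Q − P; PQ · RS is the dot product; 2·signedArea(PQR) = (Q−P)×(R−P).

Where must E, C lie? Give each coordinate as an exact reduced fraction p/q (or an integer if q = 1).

C = (-23, -28)
E = (-7/3, -2)

1. C_x = -23  [C is the reflection of D across B]
2. C_y = -28  [C is the reflection of D across B]
   → C = (-23, -28)
3. E_x = -7/3  [2·signedArea(EDA) = 44 ∩ EA · CD = -856/3]
4. E_y = -2  [2·signedArea(EDA) = 44 ∩ EA · CD = -856/3]
   → E = (-7/3, -2)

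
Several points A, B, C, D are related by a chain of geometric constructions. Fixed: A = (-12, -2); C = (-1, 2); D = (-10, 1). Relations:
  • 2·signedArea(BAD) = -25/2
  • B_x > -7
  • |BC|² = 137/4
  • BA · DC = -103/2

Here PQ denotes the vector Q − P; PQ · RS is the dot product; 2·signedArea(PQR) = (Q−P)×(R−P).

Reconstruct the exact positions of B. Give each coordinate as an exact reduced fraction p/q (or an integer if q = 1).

1. B_x = -13/2  [2·signedArea(BAD) = -25/2 ∩ BA · DC = -103/2]
2. B_y = 0  [2·signedArea(BAD) = -25/2 ∩ BA · DC = -103/2]
   → B = (-13/2, 0)

B = (-13/2, 0)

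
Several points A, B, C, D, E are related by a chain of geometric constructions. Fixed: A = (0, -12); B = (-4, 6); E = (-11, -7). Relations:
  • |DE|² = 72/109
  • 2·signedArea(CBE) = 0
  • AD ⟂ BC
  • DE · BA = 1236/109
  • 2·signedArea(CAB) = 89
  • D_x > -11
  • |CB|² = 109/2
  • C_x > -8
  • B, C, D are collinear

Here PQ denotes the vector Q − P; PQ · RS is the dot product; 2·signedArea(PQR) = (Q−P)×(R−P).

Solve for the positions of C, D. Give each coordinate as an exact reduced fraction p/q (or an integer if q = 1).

C = (-15/2, -1/2)
D = (-1157/109, -685/109)

1. C_x = -15/2  [2·signedArea(CBE) = 0 ∩ 2·signedArea(CAB) = 89]
2. C_y = -1/2  [2·signedArea(CBE) = 0 ∩ 2·signedArea(CAB) = 89]
   → C = (-15/2, -1/2)
3. D_x = -1157/109  [B, C, D are collinear ∩ AD ⟂ BC]
4. D_y = -685/109  [B, C, D are collinear ∩ AD ⟂ BC]
   → D = (-1157/109, -685/109)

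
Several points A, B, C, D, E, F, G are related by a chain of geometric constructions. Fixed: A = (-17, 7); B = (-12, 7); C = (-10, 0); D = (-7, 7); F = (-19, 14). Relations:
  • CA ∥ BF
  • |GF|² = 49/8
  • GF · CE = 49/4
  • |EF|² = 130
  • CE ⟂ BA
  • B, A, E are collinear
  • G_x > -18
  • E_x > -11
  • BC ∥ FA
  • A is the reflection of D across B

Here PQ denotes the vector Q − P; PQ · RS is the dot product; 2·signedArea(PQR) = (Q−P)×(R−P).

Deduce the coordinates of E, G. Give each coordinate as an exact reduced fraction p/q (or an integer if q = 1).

1. E_x = -10  [B, A, E are collinear ∩ CE ⟂ BA]
2. E_y = 7  [B, A, E are collinear ∩ CE ⟂ BA]
   → E = (-10, 7)
3. G_y = 49/4  [GF · CE = 49/4]
4. G_x = -69/4  [|GF|² = 49/8]
   → G = (-69/4, 49/4)

E = (-10, 7)
G = (-69/4, 49/4)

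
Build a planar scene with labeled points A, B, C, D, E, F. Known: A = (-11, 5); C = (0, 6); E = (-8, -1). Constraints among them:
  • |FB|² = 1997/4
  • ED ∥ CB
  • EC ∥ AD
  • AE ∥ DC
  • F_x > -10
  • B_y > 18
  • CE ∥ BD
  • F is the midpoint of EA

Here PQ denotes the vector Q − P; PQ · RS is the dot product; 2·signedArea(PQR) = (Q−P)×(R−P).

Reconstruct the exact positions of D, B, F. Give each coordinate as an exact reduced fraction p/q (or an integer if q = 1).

B = (5, 19)
D = (-3, 12)
F = (-19/2, 2)

1. D_x = -3  [AE ∥ DC ∩ EC ∥ AD]
2. D_y = 12  [AE ∥ DC ∩ EC ∥ AD]
   → D = (-3, 12)
3. B_x = 5  [CE ∥ BD ∩ ED ∥ CB]
4. B_y = 19  [CE ∥ BD ∩ ED ∥ CB]
   → B = (5, 19)
5. F_x = -19/2  [F is the midpoint of EA]
6. F_y = 2  [F is the midpoint of EA]
   → F = (-19/2, 2)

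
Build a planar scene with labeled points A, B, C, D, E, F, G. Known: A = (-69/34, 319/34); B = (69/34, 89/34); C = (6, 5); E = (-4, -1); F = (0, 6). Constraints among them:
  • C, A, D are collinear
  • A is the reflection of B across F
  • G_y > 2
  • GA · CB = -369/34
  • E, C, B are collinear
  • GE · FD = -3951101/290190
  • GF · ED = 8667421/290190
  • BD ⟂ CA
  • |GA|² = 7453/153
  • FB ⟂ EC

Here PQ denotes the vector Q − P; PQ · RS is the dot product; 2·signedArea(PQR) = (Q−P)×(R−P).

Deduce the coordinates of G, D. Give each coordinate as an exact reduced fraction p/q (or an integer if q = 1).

D = (381363/96730, 592271/96730)
G = (-67/102, 259/102)

1. D_x = 381363/96730  [C, A, D are collinear ∩ BD ⟂ CA]
2. D_y = 592271/96730  [C, A, D are collinear ∩ BD ⟂ CA]
   → D = (381363/96730, 592271/96730)
3. G_x = -67/102  [GA · CB = -369/34 ∩ GF · ED = 8667421/290190]
4. G_y = 259/102  [GA · CB = -369/34 ∩ GF · ED = 8667421/290190]
   → G = (-67/102, 259/102)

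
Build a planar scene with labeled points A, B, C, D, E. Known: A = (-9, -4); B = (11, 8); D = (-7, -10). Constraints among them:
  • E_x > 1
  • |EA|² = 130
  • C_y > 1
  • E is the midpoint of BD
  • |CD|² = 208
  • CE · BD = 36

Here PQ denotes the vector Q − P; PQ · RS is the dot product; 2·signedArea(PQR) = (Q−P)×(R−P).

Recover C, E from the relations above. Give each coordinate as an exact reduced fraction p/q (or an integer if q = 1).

C = (1, 2)
E = (2, -1)

1. E_x = 2  [E is the midpoint of BD]
2. E_y = -1  [E is the midpoint of BD]
   → E = (2, -1)
3. C_x = 1  [line 18·x + 18·y + -54 = 0 ∩ |CD|² = 208]
4. C_y = 2  [line 18·x + 18·y + -54 = 0 ∩ |CD|² = 208]
   → C = (1, 2)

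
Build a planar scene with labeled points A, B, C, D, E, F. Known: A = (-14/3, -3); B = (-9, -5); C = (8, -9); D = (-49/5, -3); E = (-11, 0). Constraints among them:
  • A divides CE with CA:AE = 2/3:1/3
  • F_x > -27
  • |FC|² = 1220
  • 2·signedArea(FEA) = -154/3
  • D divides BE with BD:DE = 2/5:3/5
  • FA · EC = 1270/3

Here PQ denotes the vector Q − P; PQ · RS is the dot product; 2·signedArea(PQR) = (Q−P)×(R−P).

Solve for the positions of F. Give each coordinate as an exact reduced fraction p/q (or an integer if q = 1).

1. F_x = -26  [FA · EC = 1270/3 ∩ 2·signedArea(FEA) = -154/3]
2. F_y = -1  [FA · EC = 1270/3 ∩ 2·signedArea(FEA) = -154/3]
   → F = (-26, -1)

F = (-26, -1)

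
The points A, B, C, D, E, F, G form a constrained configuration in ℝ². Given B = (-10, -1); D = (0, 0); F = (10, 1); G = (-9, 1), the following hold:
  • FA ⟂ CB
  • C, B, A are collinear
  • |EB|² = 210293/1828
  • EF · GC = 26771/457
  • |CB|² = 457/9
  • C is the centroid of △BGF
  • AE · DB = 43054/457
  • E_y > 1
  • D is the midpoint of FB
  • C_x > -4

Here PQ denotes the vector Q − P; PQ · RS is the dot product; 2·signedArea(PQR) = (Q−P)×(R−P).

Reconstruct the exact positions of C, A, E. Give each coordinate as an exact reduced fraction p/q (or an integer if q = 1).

A = (4418/457, 1255/457)
C = (-3, 1/3)
E = (305/914, 856/457)

1. C_x = -3  [C is the centroid of △BGF]
2. C_y = 1/3  [C is the centroid of △BGF]
   → C = (-3, 1/3)
3. A_x = 4418/457  [C, B, A are collinear ∩ FA ⟂ CB]
4. A_y = 1255/457  [C, B, A are collinear ∩ FA ⟂ CB]
   → A = (4418/457, 1255/457)
5. E_x = 305/914  [EF · GC = 26771/457 ∩ AE · DB = 43054/457]
6. E_y = 856/457  [EF · GC = 26771/457 ∩ AE · DB = 43054/457]
   → E = (305/914, 856/457)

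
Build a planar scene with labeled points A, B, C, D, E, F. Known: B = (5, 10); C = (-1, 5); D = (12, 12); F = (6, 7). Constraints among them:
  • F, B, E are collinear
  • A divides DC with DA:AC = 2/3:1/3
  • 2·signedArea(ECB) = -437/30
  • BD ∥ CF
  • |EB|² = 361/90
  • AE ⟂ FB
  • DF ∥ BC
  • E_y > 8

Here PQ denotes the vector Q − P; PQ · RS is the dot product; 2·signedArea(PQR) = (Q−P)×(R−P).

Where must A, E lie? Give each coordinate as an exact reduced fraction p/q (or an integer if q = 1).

A = (10/3, 22/3)
E = (169/30, 81/10)

1. A_x = 10/3  [A divides DC with DA:AC = 2/3:1/3]
2. A_y = 22/3  [A divides DC with DA:AC = 2/3:1/3]
   → A = (10/3, 22/3)
3. E_x = 169/30  [F, B, E are collinear ∩ AE ⟂ FB]
4. E_y = 81/10  [F, B, E are collinear ∩ AE ⟂ FB]
   → E = (169/30, 81/10)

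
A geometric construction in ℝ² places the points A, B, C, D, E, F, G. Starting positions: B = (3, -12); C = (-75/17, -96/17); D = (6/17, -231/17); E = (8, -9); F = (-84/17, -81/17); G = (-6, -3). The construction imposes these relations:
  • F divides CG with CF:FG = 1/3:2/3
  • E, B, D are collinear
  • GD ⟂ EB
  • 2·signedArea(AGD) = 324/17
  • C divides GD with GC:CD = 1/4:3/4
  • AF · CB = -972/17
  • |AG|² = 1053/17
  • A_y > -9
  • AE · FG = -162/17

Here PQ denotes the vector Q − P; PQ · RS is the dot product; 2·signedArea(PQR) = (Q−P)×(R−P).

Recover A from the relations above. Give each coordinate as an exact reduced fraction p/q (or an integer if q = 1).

1. A_x = -12/17  [AE · FG = -162/17 ∩ AF · CB = -972/17]
2. A_y = -150/17  [AE · FG = -162/17 ∩ AF · CB = -972/17]
   → A = (-12/17, -150/17)

A = (-12/17, -150/17)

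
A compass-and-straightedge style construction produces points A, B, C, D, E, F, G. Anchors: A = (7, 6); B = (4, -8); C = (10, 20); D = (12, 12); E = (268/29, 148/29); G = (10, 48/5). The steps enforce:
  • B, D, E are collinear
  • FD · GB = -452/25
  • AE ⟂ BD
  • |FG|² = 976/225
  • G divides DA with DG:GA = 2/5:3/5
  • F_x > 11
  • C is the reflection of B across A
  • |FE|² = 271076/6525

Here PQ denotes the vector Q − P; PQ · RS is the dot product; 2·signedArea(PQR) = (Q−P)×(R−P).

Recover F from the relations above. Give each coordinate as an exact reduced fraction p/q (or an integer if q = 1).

F = (34/3, 56/5)

1. F_x = 34/3  [line 6·x + 88/5·y + -6628/25 = 0 ∩ |FG|² = 976/225]
2. F_y = 56/5  [line 6·x + 88/5·y + -6628/25 = 0 ∩ |FG|² = 976/225]
   → F = (34/3, 56/5)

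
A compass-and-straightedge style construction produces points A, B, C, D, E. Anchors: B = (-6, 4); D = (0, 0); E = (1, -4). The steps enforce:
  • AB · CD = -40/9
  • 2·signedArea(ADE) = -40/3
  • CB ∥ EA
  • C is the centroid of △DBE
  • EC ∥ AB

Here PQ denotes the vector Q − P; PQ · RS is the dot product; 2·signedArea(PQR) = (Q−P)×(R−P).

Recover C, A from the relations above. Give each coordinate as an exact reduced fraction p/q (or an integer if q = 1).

A = (-10/3, 0)
C = (-5/3, 0)

1. C_x = -5/3  [C is the centroid of △DBE]
2. C_y = 0  [C is the centroid of △DBE]
   → C = (-5/3, 0)
3. A_x = -10/3  [EC ∥ AB ∩ CB ∥ EA]
4. A_y = 0  [EC ∥ AB ∩ CB ∥ EA]
   → A = (-10/3, 0)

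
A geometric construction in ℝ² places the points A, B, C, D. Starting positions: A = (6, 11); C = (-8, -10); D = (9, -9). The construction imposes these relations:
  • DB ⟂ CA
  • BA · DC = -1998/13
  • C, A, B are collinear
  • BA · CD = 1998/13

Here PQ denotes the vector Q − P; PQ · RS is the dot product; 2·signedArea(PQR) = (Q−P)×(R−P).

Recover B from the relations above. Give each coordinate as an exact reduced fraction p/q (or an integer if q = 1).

1. B_x = -30/13  [C, A, B are collinear ∩ DB ⟂ CA]
2. B_y = -19/13  [C, A, B are collinear ∩ DB ⟂ CA]
   → B = (-30/13, -19/13)

B = (-30/13, -19/13)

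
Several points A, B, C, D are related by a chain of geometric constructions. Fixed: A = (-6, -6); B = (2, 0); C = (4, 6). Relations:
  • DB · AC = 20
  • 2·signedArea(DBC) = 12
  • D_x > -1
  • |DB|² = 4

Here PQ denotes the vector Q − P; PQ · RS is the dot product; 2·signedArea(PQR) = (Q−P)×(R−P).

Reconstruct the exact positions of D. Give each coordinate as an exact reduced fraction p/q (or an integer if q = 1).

D = (0, 0)

1. D_x = 0  [2·signedArea(DBC) = 12 ∩ DB · AC = 20]
2. D_y = 0  [2·signedArea(DBC) = 12 ∩ DB · AC = 20]
   → D = (0, 0)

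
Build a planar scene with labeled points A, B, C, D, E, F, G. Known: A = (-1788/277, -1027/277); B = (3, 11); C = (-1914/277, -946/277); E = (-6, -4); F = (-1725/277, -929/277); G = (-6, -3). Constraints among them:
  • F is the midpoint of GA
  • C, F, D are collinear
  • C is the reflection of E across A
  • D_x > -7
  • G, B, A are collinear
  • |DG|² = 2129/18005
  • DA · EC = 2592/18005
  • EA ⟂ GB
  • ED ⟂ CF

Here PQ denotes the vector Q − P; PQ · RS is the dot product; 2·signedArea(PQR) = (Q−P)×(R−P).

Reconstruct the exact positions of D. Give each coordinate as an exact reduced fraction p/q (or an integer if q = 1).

D = (-109101/18005, -60113/18005)

1. D_x = -109101/18005  [C, F, D are collinear ∩ ED ⟂ CF]
2. D_y = -60113/18005  [C, F, D are collinear ∩ ED ⟂ CF]
   → D = (-109101/18005, -60113/18005)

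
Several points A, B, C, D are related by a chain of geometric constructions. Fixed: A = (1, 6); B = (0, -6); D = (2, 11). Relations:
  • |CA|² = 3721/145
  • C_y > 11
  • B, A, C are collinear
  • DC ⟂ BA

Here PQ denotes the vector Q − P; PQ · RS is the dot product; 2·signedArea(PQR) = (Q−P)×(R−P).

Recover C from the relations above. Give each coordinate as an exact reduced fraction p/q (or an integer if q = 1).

1. C_x = 206/145  [B, A, C are collinear ∩ DC ⟂ BA]
2. C_y = 1602/145  [B, A, C are collinear ∩ DC ⟂ BA]
   → C = (206/145, 1602/145)

C = (206/145, 1602/145)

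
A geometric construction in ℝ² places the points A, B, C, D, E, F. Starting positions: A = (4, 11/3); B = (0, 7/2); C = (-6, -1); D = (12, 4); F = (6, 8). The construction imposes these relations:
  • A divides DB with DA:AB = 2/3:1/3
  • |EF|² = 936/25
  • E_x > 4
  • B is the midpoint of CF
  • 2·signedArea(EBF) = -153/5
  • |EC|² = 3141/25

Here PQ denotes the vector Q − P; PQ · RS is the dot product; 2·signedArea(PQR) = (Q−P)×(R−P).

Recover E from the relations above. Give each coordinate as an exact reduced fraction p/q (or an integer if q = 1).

1. E_x = 24/5  [line -9/2·x + 6·y + 48/5 = 0 ∩ |EC|² = 3141/25]
2. E_y = 2  [line -9/2·x + 6·y + 48/5 = 0 ∩ |EC|² = 3141/25]
   → E = (24/5, 2)

E = (24/5, 2)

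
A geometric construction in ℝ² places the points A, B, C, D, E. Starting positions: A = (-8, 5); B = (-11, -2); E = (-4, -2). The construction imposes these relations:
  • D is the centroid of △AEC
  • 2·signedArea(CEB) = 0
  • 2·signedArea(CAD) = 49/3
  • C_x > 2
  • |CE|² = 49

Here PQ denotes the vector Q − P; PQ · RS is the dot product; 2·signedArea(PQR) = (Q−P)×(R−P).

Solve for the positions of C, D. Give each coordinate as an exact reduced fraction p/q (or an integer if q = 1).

C = (3, -2)
D = (-3, 1/3)

1. C_y = -2  [2·signedArea(CEB) = 0]
2. C_x = 3  [|CE|² = 49]
   → C = (3, -2)
3. D_x = -3  [D is the centroid of △AEC]
4. D_y = 1/3  [D is the centroid of △AEC]
   → D = (-3, 1/3)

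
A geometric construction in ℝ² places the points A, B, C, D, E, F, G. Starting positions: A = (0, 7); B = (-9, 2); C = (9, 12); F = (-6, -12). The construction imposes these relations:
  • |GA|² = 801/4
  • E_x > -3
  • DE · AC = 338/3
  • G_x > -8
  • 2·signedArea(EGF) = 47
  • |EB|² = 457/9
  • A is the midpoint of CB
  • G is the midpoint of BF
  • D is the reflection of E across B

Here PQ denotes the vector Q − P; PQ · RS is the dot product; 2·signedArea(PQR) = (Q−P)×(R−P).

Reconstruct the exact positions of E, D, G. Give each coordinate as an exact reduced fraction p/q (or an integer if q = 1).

D = (-16, 10/3)
E = (-2, 2/3)
G = (-15/2, -5)

1. G_x = -15/2  [G is the midpoint of BF]
2. G_y = -5  [G is the midpoint of BF]
   → G = (-15/2, -5)
3. E_x = -2  [line 7·x + 3/2·y + 13 = 0 ∩ |EB|² = 457/9]
4. E_y = 2/3  [line 7·x + 3/2·y + 13 = 0 ∩ |EB|² = 457/9]
   → E = (-2, 2/3)
5. D_x = -16  [D is the reflection of E across B]
6. D_y = 10/3  [D is the reflection of E across B]
   → D = (-16, 10/3)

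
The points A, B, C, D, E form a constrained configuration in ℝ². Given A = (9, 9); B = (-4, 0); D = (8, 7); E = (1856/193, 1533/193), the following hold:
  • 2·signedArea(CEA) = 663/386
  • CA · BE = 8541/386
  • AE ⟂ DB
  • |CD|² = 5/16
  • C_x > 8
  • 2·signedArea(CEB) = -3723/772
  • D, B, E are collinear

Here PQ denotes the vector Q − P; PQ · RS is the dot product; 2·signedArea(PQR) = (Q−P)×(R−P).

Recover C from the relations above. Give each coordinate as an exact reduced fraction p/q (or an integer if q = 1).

C = (33/4, 15/2)

1. C_x = 33/4  [2·signedArea(CEB) = -3723/772 ∩ 2·signedArea(CEA) = 663/386]
2. C_y = 15/2  [2·signedArea(CEB) = -3723/772 ∩ 2·signedArea(CEA) = 663/386]
   → C = (33/4, 15/2)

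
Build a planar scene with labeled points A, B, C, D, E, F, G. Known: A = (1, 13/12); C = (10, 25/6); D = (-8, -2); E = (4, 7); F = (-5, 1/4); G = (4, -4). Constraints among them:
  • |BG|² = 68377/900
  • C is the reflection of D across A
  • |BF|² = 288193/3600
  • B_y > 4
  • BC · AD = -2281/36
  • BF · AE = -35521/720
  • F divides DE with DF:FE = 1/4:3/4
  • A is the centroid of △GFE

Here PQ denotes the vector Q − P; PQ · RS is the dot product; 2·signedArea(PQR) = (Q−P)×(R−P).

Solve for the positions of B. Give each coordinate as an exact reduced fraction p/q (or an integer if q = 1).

1. B_x = 14/5  [BC · AD = -2281/36 ∩ BF · AE = -35521/720]
2. B_y = 139/30  [BC · AD = -2281/36 ∩ BF · AE = -35521/720]
   → B = (14/5, 139/30)

B = (14/5, 139/30)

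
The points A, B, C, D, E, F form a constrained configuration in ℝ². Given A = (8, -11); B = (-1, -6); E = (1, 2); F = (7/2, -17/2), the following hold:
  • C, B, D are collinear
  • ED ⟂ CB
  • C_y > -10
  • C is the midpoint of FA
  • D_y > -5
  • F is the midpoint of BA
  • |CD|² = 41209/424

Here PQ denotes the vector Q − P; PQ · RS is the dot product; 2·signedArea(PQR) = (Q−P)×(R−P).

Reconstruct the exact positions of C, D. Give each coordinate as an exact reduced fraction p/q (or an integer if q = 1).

C = (23/4, -39/4)
D = (-152/53, -263/53)

1. C_x = 23/4  [C is the midpoint of FA]
2. C_y = -39/4  [C is the midpoint of FA]
   → C = (23/4, -39/4)
3. D_x = -152/53  [C, B, D are collinear ∩ ED ⟂ CB]
4. D_y = -263/53  [C, B, D are collinear ∩ ED ⟂ CB]
   → D = (-152/53, -263/53)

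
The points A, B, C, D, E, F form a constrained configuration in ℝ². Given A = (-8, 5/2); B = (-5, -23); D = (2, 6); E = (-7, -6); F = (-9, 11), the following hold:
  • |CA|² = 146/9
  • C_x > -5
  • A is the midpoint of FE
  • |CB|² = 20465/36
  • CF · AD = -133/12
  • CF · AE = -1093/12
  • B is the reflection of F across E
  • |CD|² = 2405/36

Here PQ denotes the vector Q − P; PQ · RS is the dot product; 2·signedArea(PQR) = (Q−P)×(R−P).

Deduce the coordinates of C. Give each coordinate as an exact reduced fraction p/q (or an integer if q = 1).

1. C_x = -13/3  [CF · AD = -133/12 ∩ CF · AE = -1093/12]
2. C_y = 5/6  [CF · AD = -133/12 ∩ CF · AE = -1093/12]
   → C = (-13/3, 5/6)

C = (-13/3, 5/6)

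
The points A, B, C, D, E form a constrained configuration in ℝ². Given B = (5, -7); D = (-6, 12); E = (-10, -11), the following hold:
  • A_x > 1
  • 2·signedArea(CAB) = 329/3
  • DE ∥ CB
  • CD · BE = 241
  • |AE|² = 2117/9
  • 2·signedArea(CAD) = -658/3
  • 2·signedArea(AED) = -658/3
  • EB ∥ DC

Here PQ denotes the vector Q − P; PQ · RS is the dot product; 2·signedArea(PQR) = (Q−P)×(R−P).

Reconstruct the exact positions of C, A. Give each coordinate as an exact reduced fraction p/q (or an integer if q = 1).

A = (4/3, -2/3)
C = (9, 16)

1. C_x = 9  [DE ∥ CB ∩ EB ∥ DC]
2. C_y = 16  [DE ∥ CB ∩ EB ∥ DC]
   → C = (9, 16)
3. A_x = 4/3  [2·signedArea(AED) = -658/3 ∩ 2·signedArea(CAD) = -658/3]
4. A_y = -2/3  [2·signedArea(AED) = -658/3 ∩ 2·signedArea(CAD) = -658/3]
   → A = (4/3, -2/3)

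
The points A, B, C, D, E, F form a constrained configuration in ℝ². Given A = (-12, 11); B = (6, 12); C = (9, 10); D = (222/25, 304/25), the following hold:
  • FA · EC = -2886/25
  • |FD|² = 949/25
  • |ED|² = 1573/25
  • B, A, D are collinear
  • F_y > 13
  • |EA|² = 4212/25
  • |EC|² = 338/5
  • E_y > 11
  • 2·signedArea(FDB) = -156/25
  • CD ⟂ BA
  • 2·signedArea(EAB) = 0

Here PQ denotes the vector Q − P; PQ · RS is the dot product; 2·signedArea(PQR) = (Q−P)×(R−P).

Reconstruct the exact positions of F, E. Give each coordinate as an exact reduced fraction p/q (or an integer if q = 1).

E = (24/25, 293/25)
F = (3, 14)

1. E_x = 24/25  [line -1·x + 18·y + -210 = 0 ∩ |EA|² = 4212/25]
2. E_y = 293/25  [line -1·x + 18·y + -210 = 0 ∩ |EA|² = 4212/25]
   → E = (24/25, 293/25)
3. F_x = 3  [2·signedArea(FDB) = -156/25 ∩ FA · EC = -2886/25]
4. F_y = 14  [2·signedArea(FDB) = -156/25 ∩ FA · EC = -2886/25]
   → F = (3, 14)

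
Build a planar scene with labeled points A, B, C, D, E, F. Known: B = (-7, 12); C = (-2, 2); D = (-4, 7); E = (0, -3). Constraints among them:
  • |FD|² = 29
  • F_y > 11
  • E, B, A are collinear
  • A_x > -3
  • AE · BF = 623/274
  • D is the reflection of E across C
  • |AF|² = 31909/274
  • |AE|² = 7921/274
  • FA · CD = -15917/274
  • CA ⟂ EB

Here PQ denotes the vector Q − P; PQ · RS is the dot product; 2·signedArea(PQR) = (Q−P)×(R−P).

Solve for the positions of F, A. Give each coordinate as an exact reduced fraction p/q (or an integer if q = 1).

A = (-623/274, 513/274)
F = (-6, 12)

1. A_x = -623/274  [E, B, A are collinear ∩ CA ⟂ EB]
2. A_y = 513/274  [E, B, A are collinear ∩ CA ⟂ EB]
   → A = (-623/274, 513/274)
3. F_x = -6  [FA · CD = -15917/274 ∩ AE · BF = 623/274]
4. F_y = 12  [FA · CD = -15917/274 ∩ AE · BF = 623/274]
   → F = (-6, 12)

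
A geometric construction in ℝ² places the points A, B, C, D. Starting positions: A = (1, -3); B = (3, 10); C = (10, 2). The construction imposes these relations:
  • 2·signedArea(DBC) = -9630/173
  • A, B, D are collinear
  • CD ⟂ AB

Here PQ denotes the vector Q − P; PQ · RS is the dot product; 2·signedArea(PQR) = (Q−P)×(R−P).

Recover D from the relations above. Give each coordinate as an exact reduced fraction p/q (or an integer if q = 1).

D = (339/173, 560/173)

1. D_x = 339/173  [A, B, D are collinear ∩ CD ⟂ AB]
2. D_y = 560/173  [A, B, D are collinear ∩ CD ⟂ AB]
   → D = (339/173, 560/173)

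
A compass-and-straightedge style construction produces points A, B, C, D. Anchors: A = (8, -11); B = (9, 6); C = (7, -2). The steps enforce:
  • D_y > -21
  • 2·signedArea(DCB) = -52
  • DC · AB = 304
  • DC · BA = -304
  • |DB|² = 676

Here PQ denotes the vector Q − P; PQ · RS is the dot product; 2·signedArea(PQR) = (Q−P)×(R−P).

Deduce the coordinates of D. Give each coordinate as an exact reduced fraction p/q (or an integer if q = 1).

D = (9, -20)

1. D_x = 9  [DC · AB = 304 ∩ 2·signedArea(DCB) = -52]
2. D_y = -20  [DC · AB = 304 ∩ 2·signedArea(DCB) = -52]
   → D = (9, -20)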